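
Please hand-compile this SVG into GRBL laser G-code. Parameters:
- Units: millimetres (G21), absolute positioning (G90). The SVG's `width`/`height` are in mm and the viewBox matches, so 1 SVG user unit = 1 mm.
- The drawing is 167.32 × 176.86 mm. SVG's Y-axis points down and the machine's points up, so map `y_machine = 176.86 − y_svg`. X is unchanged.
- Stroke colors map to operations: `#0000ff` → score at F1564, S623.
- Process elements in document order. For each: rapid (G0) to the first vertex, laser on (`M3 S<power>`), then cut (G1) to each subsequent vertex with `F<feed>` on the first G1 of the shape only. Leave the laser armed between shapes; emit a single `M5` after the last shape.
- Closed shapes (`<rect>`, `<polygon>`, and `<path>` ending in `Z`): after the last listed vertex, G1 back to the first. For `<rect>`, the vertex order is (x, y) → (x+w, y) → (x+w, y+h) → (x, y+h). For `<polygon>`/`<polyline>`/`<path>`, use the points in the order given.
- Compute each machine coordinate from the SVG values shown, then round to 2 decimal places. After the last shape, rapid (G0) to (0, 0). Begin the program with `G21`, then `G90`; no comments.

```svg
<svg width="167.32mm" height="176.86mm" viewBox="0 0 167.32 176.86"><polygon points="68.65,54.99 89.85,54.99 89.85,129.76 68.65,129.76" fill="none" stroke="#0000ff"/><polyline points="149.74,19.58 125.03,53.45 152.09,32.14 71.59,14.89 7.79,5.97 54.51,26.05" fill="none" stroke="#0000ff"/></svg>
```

viewBox `0 0 167.32 176.86` with mm width/height → 1 unit = 1 mm. Flip: y_m = 176.86 − y_svg.

**Shape 1** — `<polygon>` rectangle, stroke `#0000ff` → score (S623, F1564). Machine vertices: (68.65,121.87) → (89.85,121.87) → (89.85,47.10) → (68.65,47.10) → (68.65,121.87). Closed: final G1 returns to the first vertex.

**Shape 2** — `<polyline>` open polyline, stroke `#0000ff` → score (S623, F1564). Machine vertices: (149.74,157.28) → (125.03,123.41) → (152.09,144.72) → (71.59,161.97) → (7.79,170.89) → (54.51,150.81). Open path.

G21
G90
G0 X68.65 Y121.87
M3 S623
G1 X89.85 Y121.87 F1564
G1 X89.85 Y47.10
G1 X68.65 Y47.10
G1 X68.65 Y121.87
G0 X149.74 Y157.28
M3 S623
G1 X125.03 Y123.41 F1564
G1 X152.09 Y144.72
G1 X71.59 Y161.97
G1 X7.79 Y170.89
G1 X54.51 Y150.81
M5
G0 X0.00 Y0.00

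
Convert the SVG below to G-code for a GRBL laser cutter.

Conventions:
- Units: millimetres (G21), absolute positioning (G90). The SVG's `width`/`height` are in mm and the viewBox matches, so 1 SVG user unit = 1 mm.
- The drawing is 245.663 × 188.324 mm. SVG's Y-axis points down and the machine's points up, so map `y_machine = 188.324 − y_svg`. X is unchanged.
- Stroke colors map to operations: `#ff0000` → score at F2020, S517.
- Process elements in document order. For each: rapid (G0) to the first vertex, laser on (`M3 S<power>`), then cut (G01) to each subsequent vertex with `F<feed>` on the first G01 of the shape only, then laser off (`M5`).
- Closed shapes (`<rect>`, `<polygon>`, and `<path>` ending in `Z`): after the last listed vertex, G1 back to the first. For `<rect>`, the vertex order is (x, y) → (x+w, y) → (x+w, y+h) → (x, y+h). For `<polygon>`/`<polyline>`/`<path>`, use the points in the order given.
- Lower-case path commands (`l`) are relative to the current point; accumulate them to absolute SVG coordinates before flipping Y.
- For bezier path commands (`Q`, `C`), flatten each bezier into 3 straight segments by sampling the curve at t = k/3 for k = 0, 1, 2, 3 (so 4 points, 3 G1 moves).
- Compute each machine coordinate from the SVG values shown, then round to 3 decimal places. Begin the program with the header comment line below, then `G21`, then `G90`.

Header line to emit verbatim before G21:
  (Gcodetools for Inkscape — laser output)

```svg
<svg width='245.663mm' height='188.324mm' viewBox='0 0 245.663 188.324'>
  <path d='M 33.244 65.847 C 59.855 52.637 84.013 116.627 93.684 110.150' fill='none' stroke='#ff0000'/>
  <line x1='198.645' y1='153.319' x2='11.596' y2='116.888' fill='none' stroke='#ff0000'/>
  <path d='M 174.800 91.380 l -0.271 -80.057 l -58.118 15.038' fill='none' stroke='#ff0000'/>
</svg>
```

(Gcodetools for Inkscape — laser output)
G21
G90
G0 X33.244 Y122.477
M3 S517
G01 X58.592 Y115.423 F2020
G01 X79.630 Y89.717
G01 X93.684 Y78.174
M5
G0 X198.645 Y35.005
M3 S517
G01 X11.596 Y71.436 F2020
M5
G0 X174.800 Y96.944
M3 S517
G01 X174.529 Y177.001 F2020
G01 X116.411 Y161.963
M5

1 u = 1 mm; y_m = 188.324 − y.

[1] `<path>` cubic bezier, #ff0000→score S517 F2020: (33.244,122.477) → (58.592,115.423) → (79.630,89.717) → (93.684,78.174)

[2] `<line>` line segment, #ff0000→score S517 F2020: (198.645,35.005) → (11.596,71.436)

[3] `<path>` open polyline, #ff0000→score S517 F2020: (174.800,96.944) → (174.529,177.001) → (116.411,161.963)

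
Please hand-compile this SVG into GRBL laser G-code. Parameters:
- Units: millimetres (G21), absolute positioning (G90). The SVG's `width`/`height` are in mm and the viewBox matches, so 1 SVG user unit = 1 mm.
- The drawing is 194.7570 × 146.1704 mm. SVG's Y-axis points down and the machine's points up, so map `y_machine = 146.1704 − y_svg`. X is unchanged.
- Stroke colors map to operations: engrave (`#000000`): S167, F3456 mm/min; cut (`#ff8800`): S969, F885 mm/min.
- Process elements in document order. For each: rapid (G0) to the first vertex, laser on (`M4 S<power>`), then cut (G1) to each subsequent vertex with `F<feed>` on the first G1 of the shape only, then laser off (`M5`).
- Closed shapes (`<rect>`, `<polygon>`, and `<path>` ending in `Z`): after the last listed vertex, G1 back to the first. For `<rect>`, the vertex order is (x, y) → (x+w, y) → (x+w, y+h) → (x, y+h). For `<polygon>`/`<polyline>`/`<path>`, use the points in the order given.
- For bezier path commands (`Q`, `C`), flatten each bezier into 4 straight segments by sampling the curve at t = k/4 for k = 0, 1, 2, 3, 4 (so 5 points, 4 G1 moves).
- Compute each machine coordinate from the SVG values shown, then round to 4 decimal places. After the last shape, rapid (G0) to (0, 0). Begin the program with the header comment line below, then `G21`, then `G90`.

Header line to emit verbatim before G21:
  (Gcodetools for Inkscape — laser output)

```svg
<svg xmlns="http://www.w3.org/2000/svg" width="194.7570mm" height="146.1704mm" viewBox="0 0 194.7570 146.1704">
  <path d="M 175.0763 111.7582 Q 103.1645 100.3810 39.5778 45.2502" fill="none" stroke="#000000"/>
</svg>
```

(Gcodetools for Inkscape — laser output)
G21
G90
G0 X175.0763 Y34.4122
M4 S167
G1 X139.6407 Y42.8354 F3456
G1 X105.2458 Y56.7278
G1 X71.8915 Y76.0894
G1 X39.5778 Y100.9202
M5
G0 X0.0000 Y0.0000

viewBox `0 0 194.7570 146.1704` with mm width/height → 1 unit = 1 mm. Flip: y_m = 146.1704 − y_svg.

**Shape 1** — `<path>` quadratic bezier, stroke `#000000` → engrave (S167, F3456). Control points (SVG): P0=(175.0763,111.7582), P1=(103.1645,100.3810), P2=(39.5778,45.2502); sampled at t=k/4. Machine vertices: (175.0763,34.4122) → (139.6407,42.8354) → (105.2458,56.7278) → (71.8915,76.0894) → (39.5778,100.9202). Open path.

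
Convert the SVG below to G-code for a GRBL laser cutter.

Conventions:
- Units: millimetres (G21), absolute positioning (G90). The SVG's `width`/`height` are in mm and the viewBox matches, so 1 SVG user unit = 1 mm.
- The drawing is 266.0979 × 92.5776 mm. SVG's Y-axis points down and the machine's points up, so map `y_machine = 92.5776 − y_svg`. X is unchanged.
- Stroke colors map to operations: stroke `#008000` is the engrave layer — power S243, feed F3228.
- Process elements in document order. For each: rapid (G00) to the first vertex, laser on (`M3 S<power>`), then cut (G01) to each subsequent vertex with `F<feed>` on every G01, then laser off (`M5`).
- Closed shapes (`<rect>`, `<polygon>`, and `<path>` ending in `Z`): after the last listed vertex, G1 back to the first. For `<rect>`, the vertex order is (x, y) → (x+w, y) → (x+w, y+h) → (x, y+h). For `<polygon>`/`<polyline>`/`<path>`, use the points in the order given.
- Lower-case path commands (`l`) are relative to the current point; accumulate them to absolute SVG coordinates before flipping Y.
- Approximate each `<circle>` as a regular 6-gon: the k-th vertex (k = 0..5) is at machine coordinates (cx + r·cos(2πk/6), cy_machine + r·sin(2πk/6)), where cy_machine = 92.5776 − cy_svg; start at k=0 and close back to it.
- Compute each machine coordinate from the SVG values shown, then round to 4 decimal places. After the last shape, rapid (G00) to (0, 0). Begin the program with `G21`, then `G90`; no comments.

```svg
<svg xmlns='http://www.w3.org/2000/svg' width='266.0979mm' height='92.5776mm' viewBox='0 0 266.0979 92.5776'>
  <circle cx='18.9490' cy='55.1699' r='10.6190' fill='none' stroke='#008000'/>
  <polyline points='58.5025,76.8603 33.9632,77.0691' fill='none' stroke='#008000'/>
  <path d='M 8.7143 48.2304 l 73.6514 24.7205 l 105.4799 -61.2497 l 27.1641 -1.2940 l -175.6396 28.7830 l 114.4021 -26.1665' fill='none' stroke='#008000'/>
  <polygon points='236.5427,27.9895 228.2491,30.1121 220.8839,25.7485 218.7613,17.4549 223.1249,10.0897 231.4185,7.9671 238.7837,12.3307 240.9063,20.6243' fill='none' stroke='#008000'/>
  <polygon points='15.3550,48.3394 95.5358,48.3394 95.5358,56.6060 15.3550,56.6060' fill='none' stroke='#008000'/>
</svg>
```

G21
G90
G00 X29.5680 Y37.4077
M3 S243
G01 X24.2585 Y46.6040 F3228
G01 X13.6395 Y46.6040 F3228
G01 X8.3300 Y37.4077 F3228
G01 X13.6395 Y28.2114 F3228
G01 X24.2585 Y28.2114 F3228
G01 X29.5680 Y37.4077 F3228
M5
G00 X58.5025 Y15.7173
M3 S243
G01 X33.9632 Y15.5085 F3228
M5
G00 X8.7143 Y44.3472
M3 S243
G01 X82.3657 Y19.6267 F3228
G01 X187.8456 Y80.8764 F3228
G01 X215.0097 Y82.1704 F3228
G01 X39.3701 Y53.3874 F3228
G01 X153.7722 Y79.5539 F3228
M5
G00 X236.5427 Y64.5881
M3 S243
G01 X228.2491 Y62.4655 F3228
G01 X220.8839 Y66.8291 F3228
G01 X218.7613 Y75.1227 F3228
G01 X223.1249 Y82.4879 F3228
G01 X231.4185 Y84.6105 F3228
G01 X238.7837 Y80.2469 F3228
G01 X240.9063 Y71.9533 F3228
G01 X236.5427 Y64.5881 F3228
M5
G00 X15.3550 Y44.2382
M3 S243
G01 X95.5358 Y44.2382 F3228
G01 X95.5358 Y35.9716 F3228
G01 X15.3550 Y35.9716 F3228
G01 X15.3550 Y44.2382 F3228
M5
G00 X0.0000 Y0.0000

viewBox `0 0 266.0979 92.5776` with mm width/height → 1 unit = 1 mm. Flip: y_m = 92.5776 − y_svg.

**Shape 1** — `<circle>` circle, stroke `#008000` → engrave (S243, F3228). Machine vertices: (29.5680,37.4077) → (24.2585,46.6040) → (13.6395,46.6040) → (8.3300,37.4077) → (13.6395,28.2114) → (24.2585,28.2114) → (29.5680,37.4077). Closed: final G1 returns to the first vertex.

**Shape 2** — `<polyline>` line segment, stroke `#008000` → engrave (S243, F3228). Machine vertices: (58.5025,15.7173) → (33.9632,15.5085). Open path.

**Shape 3** — `<path>` open polyline, stroke `#008000` → engrave (S243, F3228). Machine vertices: (8.7143,44.3472) → (82.3657,19.6267) → (187.8456,80.8764) → (215.0097,82.1704) → (39.3701,53.3874) → (153.7722,79.5539). Open path.

**Shape 4** — `<polygon>` regular polygon, stroke `#008000` → engrave (S243, F3228). Machine vertices: (236.5427,64.5881) → (228.2491,62.4655) → (220.8839,66.8291) → (218.7613,75.1227) → (223.1249,82.4879) → (231.4185,84.6105) → (238.7837,80.2469) → (240.9063,71.9533) → (236.5427,64.5881). Closed: final G1 returns to the first vertex.

**Shape 5** — `<polygon>` rectangle, stroke `#008000` → engrave (S243, F3228). Machine vertices: (15.3550,44.2382) → (95.5358,44.2382) → (95.5358,35.9716) → (15.3550,35.9716) → (15.3550,44.2382). Closed: final G1 returns to the first vertex.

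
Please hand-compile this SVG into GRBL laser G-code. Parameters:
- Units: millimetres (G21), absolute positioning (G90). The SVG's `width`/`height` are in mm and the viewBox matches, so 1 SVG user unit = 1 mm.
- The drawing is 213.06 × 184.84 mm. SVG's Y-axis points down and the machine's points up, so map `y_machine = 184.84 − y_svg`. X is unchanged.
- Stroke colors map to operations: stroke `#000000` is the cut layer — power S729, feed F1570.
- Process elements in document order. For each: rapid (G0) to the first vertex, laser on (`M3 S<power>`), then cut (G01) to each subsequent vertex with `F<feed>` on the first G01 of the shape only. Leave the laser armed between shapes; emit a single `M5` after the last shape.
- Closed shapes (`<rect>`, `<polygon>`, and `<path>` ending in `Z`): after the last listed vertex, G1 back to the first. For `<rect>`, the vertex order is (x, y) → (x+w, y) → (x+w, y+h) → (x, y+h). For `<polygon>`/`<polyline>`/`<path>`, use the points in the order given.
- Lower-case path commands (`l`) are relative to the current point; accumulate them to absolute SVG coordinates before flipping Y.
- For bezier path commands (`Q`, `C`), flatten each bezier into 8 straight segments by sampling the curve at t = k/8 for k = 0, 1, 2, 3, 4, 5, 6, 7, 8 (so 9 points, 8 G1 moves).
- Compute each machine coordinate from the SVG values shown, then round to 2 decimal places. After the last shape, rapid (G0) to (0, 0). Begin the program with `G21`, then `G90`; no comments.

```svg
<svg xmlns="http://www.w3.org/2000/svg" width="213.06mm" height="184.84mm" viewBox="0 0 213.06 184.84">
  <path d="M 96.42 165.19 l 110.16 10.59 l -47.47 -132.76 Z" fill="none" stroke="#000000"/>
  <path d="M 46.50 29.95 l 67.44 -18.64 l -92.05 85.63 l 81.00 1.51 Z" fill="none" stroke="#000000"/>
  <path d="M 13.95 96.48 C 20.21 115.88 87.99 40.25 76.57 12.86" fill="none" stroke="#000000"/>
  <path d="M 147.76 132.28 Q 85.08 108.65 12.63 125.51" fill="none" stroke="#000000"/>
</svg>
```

viewBox `0 0 213.06 184.84` with mm width/height → 1 unit = 1 mm. Flip: y_m = 184.84 − y_svg.

**Shape 1** — `<path>` closed polygon, stroke `#000000` → cut (S729, F1570). Machine vertices: (96.42,19.65) → (206.58,9.06) → (159.11,141.82) → (96.42,19.65). Closed: final G1 returns to the first vertex.

**Shape 2** — `<path>` closed polygon, stroke `#000000` → cut (S729, F1570). Machine vertices: (46.50,154.89) → (113.94,173.53) → (21.89,87.90) → (102.89,86.39) → (46.50,154.89). Closed: final G1 returns to the first vertex.

**Shape 3** — `<path>` cubic bezier, stroke `#000000` → cut (S729, F1570). Control points (SVG): P0=(13.95,96.48), P1=(20.21,115.88), P2=(87.99,40.25), P3=(76.57,12.86); sampled at t=k/8. Machine vertices: (13.95,88.36) → (18.91,85.26) → (27.98,89.39) → (39.53,99.07) → (51.89,112.62) → (63.43,128.37) → (72.48,144.63) → (77.41,159.73) → (76.57,171.98). Open path.

**Shape 4** — `<path>` quadratic bezier, stroke `#000000` → cut (S729, F1570). Control points (SVG): P0=(147.76,132.28), P1=(85.08,108.65), P2=(12.63,125.51); sampled at t=k/8. Machine vertices: (147.76,52.56) → (131.94,57.83) → (115.81,61.84) → (99.38,64.59) → (82.64,66.07) → (65.59,66.28) → (48.24,65.23) → (30.59,62.91) → (12.63,59.33). Open path.

G21
G90
G0 X96.42 Y19.65
M3 S729
G01 X206.58 Y9.06 F1570
G01 X159.11 Y141.82
G01 X96.42 Y19.65
G0 X46.50 Y154.89
M3 S729
G01 X113.94 Y173.53 F1570
G01 X21.89 Y87.90
G01 X102.89 Y86.39
G01 X46.50 Y154.89
G0 X13.95 Y88.36
M3 S729
G01 X18.91 Y85.26 F1570
G01 X27.98 Y89.39
G01 X39.53 Y99.07
G01 X51.89 Y112.62
G01 X63.43 Y128.37
G01 X72.48 Y144.63
G01 X77.41 Y159.73
G01 X76.57 Y171.98
G0 X147.76 Y52.56
M3 S729
G01 X131.94 Y57.83 F1570
G01 X115.81 Y61.84
G01 X99.38 Y64.59
G01 X82.64 Y66.07
G01 X65.59 Y66.28
G01 X48.24 Y65.23
G01 X30.59 Y62.91
G01 X12.63 Y59.33
M5
G0 X0.00 Y0.00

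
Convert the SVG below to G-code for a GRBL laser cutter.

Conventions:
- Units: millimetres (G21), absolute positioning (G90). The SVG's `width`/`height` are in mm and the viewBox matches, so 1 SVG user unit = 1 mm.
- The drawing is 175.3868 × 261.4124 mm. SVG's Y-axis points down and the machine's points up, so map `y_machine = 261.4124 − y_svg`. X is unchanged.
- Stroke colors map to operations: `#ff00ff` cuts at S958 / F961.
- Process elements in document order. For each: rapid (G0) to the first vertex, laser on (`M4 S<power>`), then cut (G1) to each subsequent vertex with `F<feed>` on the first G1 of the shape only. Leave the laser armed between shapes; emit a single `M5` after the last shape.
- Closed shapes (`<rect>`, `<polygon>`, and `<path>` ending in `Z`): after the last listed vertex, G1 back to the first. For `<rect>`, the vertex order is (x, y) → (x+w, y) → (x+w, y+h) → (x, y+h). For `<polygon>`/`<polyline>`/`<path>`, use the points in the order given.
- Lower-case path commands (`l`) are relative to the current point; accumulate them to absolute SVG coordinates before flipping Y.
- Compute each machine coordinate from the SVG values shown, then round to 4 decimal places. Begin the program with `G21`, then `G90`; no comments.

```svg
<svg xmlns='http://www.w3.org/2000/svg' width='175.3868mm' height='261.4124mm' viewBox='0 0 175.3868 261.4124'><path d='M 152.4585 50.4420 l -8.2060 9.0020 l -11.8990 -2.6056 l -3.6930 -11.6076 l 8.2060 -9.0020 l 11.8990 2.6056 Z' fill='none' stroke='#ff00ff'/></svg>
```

G21
G90
G0 X152.4585 Y210.9704
M4 S958
G1 X144.2525 Y201.9684 F961
G1 X132.3535 Y204.5740
G1 X128.6605 Y216.1816
G1 X136.8665 Y225.1836
G1 X148.7655 Y222.5780
G1 X152.4585 Y210.9704
M5

viewBox `0 0 175.3868 261.4124` with mm width/height → 1 unit = 1 mm. Flip: y_m = 261.4124 − y_svg.

**Shape 1** — `<path>` regular polygon, stroke `#ff00ff` → cut (S958, F961). Machine vertices: (152.4585,210.9704) → (144.2525,201.9684) → (132.3535,204.5740) → (128.6605,216.1816) → (136.8665,225.1836) → (148.7655,222.5780) → (152.4585,210.9704). Closed: final G1 returns to the first vertex.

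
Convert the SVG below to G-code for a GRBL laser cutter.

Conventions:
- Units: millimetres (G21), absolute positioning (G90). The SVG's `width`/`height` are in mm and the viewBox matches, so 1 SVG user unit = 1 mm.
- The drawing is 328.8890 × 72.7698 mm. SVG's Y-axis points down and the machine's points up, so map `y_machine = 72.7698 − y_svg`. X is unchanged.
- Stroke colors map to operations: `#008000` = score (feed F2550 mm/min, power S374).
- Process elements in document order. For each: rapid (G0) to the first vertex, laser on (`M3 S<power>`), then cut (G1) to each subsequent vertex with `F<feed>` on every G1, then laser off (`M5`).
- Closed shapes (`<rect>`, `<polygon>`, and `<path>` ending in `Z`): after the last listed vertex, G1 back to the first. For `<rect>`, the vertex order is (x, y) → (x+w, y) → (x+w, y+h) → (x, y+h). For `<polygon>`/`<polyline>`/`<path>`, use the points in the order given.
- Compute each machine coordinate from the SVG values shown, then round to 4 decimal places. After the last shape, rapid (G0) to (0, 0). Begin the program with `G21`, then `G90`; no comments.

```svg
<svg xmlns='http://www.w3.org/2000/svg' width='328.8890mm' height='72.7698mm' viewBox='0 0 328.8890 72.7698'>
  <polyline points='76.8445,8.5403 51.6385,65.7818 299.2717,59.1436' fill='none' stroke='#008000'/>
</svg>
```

Since the viewBox matches the mm dimensions, user units are millimetres directly. The only transform is the Y-flip y_m = 72.7698 − y_svg.

Shape 1 is a open polyline drawn with `<polyline>`. Its stroke #008000 means score at S374, F2550. After flipping Y the toolpath is (76.8445,64.2295) → (51.6385,6.9880) → (299.2717,13.6262).

G21
G90
G0 X76.8445 Y64.2295
M3 S374
G1 X51.6385 Y6.9880 F2550
G1 X299.2717 Y13.6262 F2550
M5
G0 X0.0000 Y0.0000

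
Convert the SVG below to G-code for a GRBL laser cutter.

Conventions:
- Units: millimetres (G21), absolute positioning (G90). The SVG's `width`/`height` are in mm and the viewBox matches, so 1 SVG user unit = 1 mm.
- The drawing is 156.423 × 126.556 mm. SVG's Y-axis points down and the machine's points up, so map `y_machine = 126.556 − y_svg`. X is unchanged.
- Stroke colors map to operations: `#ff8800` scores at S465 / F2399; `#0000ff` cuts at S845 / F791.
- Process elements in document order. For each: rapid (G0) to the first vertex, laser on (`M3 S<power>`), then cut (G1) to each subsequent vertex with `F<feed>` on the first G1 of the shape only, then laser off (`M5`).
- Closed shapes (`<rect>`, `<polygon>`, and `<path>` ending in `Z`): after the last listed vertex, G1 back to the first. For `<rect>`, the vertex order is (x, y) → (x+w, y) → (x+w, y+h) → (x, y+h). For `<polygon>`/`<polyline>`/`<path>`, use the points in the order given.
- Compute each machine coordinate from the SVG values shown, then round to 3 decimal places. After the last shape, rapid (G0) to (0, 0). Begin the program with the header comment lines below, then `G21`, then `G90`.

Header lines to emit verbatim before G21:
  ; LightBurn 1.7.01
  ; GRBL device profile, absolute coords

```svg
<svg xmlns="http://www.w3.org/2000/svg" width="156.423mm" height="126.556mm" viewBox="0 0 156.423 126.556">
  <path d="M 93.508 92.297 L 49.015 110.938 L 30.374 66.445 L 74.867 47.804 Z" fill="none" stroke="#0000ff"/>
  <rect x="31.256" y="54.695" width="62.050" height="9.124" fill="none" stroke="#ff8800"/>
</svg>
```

1 u = 1 mm; y_m = 126.556 − y.

[1] `<path>` regular polygon, #0000ff→cut S845 F791: (93.508,34.259) → (49.015,15.618) → (30.374,60.111) → (74.867,78.752) → (93.508,34.259) (closed)

[2] `<rect>` rectangle, #ff8800→score S465 F2399: (31.256,71.861) → (93.306,71.861) → (93.306,62.737) → (31.256,62.737) → (31.256,71.861) (closed)

; LightBurn 1.7.01
; GRBL device profile, absolute coords
G21
G90
G0 X93.508 Y34.259
M3 S845
G1 X49.015 Y15.618 F791
G1 X30.374 Y60.111
G1 X74.867 Y78.752
G1 X93.508 Y34.259
M5
G0 X31.256 Y71.861
M3 S465
G1 X93.306 Y71.861 F2399
G1 X93.306 Y62.737
G1 X31.256 Y62.737
G1 X31.256 Y71.861
M5
G0 X0.000 Y0.000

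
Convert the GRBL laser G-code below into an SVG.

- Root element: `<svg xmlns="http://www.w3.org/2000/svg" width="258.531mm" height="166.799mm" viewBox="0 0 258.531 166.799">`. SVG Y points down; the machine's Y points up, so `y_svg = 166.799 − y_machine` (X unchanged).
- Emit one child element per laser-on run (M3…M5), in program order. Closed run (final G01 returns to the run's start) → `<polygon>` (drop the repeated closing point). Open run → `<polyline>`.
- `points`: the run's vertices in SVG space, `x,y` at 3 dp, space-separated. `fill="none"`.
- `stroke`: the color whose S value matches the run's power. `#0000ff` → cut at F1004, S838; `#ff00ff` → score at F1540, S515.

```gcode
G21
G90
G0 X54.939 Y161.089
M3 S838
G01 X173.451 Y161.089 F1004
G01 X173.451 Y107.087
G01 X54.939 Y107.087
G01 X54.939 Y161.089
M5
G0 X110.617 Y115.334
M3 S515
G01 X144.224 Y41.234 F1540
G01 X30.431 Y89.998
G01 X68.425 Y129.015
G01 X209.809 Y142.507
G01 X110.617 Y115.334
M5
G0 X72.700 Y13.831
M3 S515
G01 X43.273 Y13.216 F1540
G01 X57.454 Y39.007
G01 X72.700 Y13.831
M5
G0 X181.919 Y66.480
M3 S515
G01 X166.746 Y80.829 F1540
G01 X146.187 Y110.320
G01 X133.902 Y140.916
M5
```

<svg xmlns="http://www.w3.org/2000/svg" width="258.531mm" height="166.799mm" viewBox="0 0 258.531 166.799">
  <polygon points="54.939,5.710 173.451,5.710 173.451,59.712 54.939,59.712" fill="none" stroke="#0000ff"/>
  <polygon points="110.617,51.465 144.224,125.565 30.431,76.801 68.425,37.784 209.809,24.292" fill="none" stroke="#ff00ff"/>
  <polygon points="72.700,152.968 43.273,153.583 57.454,127.792" fill="none" stroke="#ff00ff"/>
  <polyline points="181.919,100.319 166.746,85.970 146.187,56.479 133.902,25.883" fill="none" stroke="#ff00ff"/>
</svg>

Machine Y-up, SVG Y-down with viewBox height 166.799, so y_svg = 166.799 − y_machine; X carries over.

Run 1: S838 ⇒ cut layer `#0000ff`. The run returns to its start, so emit a `<polygon>` with points (Y-flipped): 54.939,5.710 173.451,5.710 173.451,59.712 54.939,59.712.

Run 2: power S515 maps to stroke `#ff00ff` (score). The run returns to its start, so emit a `<polygon>` with points (Y-flipped): 110.617,51.465 144.224,125.565 30.431,76.801 68.425,37.784 209.809,24.292.

Run 3: S515 ⇒ score layer `#ff00ff`. The run returns to its start, so emit a `<polygon>` with points (Y-flipped): 72.700,152.968 43.273,153.583 57.454,127.792.

Run 4: the run's S515 means `#ff00ff` (score). The run is open, so emit a `<polyline>` with points (Y-flipped): 181.919,100.319 166.746,85.970 146.187,56.479 133.902,25.883.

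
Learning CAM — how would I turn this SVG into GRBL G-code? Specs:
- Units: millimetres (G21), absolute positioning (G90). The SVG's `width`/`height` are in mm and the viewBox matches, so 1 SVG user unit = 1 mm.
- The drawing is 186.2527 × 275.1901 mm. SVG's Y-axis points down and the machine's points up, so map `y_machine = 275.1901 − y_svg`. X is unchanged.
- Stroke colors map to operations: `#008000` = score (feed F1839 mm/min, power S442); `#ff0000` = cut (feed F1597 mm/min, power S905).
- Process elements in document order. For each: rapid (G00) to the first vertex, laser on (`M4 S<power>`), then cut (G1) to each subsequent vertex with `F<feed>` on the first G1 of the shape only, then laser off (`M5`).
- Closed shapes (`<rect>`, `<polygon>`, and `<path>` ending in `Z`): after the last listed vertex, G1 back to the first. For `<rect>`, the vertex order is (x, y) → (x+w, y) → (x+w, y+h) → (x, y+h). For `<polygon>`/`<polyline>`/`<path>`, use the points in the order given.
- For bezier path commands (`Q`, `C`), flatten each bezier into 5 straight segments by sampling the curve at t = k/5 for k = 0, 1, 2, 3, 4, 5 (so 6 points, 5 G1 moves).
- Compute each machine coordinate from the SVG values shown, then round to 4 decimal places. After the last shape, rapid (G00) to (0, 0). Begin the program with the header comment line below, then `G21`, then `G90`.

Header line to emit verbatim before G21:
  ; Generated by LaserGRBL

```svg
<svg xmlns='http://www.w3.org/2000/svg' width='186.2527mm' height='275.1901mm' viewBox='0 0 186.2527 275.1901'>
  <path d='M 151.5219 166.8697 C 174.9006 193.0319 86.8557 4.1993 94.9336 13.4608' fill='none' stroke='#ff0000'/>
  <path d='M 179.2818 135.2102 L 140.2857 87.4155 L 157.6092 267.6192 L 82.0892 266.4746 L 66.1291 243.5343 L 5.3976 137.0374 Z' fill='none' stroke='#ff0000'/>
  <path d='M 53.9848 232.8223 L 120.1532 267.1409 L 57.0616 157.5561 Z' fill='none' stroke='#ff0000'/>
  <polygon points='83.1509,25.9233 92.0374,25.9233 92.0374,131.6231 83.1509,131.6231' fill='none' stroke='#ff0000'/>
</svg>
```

; Generated by LaserGRBL
G21
G90
G00 X151.5219 Y108.3204
M4 S905
G1 X153.8387 Y115.1177 F1597
G1 X139.3760 Y153.6856
G1 X118.0961 Y204.1956
G1 X99.9612 Y246.8196
G1 X94.9336 Y261.7293
M5
G00 X179.2818 Y139.9799
M4 S905
G1 X140.2857 Y187.7746 F1597
G1 X157.6092 Y7.5709
G1 X82.0892 Y8.7155
G1 X66.1291 Y31.6558
G1 X5.3976 Y138.1527
G1 X179.2818 Y139.9799
M5
G00 X53.9848 Y42.3678
M4 S905
G1 X120.1532 Y8.0492 F1597
G1 X57.0616 Y117.6340
G1 X53.9848 Y42.3678
M5
G00 X83.1509 Y249.2668
M4 S905
G1 X92.0374 Y249.2668 F1597
G1 X92.0374 Y143.5670
G1 X83.1509 Y143.5670
G1 X83.1509 Y249.2668
M5
G00 X0.0000 Y0.0000

1 u = 1 mm; y_m = 275.1901 − y.

[1] `<path>` cubic bezier, #ff0000→cut S905 F1597: (151.5219,108.3204) → (153.8387,115.1177) → (139.3760,153.6856) → (118.0961,204.1956) → (99.9612,246.8196) → (94.9336,261.7293)

[2] `<path>` closed polygon, #ff0000→cut S905 F1597: (179.2818,139.9799) → (140.2857,187.7746) → (157.6092,7.5709) → (82.0892,8.7155) → (66.1291,31.6558) → (5.3976,138.1527) → (179.2818,139.9799) (closed)

[3] `<path>` closed polygon, #ff0000→cut S905 F1597: (53.9848,42.3678) → (120.1532,8.0492) → (57.0616,117.6340) → (53.9848,42.3678) (closed)

[4] `<polygon>` rectangle, #ff0000→cut S905 F1597: (83.1509,249.2668) → (92.0374,249.2668) → (92.0374,143.5670) → (83.1509,143.5670) → (83.1509,249.2668) (closed)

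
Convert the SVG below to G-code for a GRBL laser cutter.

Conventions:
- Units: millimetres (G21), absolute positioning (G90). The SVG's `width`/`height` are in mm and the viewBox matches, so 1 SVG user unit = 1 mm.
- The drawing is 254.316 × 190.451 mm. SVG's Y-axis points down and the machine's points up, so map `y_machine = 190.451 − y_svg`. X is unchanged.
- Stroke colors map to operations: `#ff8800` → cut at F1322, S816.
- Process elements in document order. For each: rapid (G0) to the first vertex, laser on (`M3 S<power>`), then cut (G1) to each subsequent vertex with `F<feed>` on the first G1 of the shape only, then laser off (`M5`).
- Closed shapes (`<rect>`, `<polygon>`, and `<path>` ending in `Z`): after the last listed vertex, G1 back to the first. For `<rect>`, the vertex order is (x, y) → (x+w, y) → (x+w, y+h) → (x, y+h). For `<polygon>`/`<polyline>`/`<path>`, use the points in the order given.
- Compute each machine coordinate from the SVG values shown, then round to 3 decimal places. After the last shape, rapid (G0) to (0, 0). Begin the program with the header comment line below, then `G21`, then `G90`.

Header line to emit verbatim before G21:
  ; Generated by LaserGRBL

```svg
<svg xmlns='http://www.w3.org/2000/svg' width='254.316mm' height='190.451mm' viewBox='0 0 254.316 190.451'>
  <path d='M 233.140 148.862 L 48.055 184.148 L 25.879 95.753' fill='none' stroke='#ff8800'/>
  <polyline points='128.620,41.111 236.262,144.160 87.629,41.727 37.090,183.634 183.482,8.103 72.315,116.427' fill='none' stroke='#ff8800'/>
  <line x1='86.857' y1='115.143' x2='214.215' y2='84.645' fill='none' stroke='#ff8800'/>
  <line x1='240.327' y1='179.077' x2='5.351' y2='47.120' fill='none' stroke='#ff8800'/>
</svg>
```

; Generated by LaserGRBL
G21
G90
G0 X233.140 Y41.589
M3 S816
G1 X48.055 Y6.303 F1322
G1 X25.879 Y94.698
M5
G0 X128.620 Y149.340
M3 S816
G1 X236.262 Y46.291 F1322
G1 X87.629 Y148.724
G1 X37.090 Y6.817
G1 X183.482 Y182.348
G1 X72.315 Y74.024
M5
G0 X86.857 Y75.308
M3 S816
G1 X214.215 Y105.806 F1322
M5
G0 X240.327 Y11.374
M3 S816
G1 X5.351 Y143.331 F1322
M5
G0 X0.000 Y0.000

Since the viewBox matches the mm dimensions, user units are millimetres directly. The only transform is the Y-flip y_m = 190.451 − y_svg.

Shape 1 is a open polyline drawn with `<path>`. Its stroke #ff8800 means cut at S816, F1322. After flipping Y the toolpath is (233.140,41.589) → (48.055,6.303) → (25.879,94.698).

Shape 2 is a open polyline drawn with `<polyline>`. Its stroke #ff8800 means cut at S816, F1322. After flipping Y the toolpath is (128.620,149.340) → (236.262,46.291) → (87.629,148.724) → (37.090,6.817) → (183.482,182.348) → (72.315,74.024).

Shape 3 is a line segment drawn with `<line>`. Its stroke #ff8800 means cut at S816, F1322. After flipping Y the toolpath is (86.857,75.308) → (214.215,105.806).

Shape 4 is a line segment drawn with `<line>`. Its stroke #ff8800 means cut at S816, F1322. After flipping Y the toolpath is (240.327,11.374) → (5.351,143.331).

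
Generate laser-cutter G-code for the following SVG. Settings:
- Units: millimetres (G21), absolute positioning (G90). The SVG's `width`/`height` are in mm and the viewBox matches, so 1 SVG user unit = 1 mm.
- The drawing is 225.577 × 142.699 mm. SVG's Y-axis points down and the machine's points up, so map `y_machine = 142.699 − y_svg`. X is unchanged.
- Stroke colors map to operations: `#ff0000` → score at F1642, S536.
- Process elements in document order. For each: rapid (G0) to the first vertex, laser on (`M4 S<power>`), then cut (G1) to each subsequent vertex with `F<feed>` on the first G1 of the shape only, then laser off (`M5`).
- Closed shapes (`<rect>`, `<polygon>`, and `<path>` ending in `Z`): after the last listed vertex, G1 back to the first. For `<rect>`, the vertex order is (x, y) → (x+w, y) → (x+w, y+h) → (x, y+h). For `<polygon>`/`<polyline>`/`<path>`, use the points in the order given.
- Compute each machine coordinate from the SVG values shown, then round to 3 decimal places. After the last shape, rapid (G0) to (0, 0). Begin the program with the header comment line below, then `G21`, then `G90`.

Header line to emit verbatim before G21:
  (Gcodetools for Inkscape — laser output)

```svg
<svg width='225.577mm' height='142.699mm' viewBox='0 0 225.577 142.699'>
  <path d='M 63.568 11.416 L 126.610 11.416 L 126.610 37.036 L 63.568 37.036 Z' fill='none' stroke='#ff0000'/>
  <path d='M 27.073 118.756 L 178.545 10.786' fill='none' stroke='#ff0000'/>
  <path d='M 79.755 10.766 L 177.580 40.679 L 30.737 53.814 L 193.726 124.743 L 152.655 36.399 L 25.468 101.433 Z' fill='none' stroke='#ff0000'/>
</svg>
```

1 u = 1 mm; y_m = 142.699 − y.

[1] `<path>` rectangle, #ff0000→score S536 F1642: (63.568,131.283) → (126.610,131.283) → (126.610,105.663) → (63.568,105.663) → (63.568,131.283) (closed)

[2] `<path>` line segment, #ff0000→score S536 F1642: (27.073,23.943) → (178.545,131.913)

[3] `<path>` closed polygon, #ff0000→score S536 F1642: (79.755,131.933) → (177.580,102.020) → (30.737,88.885) → (193.726,17.956) → (152.655,106.300) → (25.468,41.266) → (79.755,131.933) (closed)

(Gcodetools for Inkscape — laser output)
G21
G90
G0 X63.568 Y131.283
M4 S536
G1 X126.610 Y131.283 F1642
G1 X126.610 Y105.663
G1 X63.568 Y105.663
G1 X63.568 Y131.283
M5
G0 X27.073 Y23.943
M4 S536
G1 X178.545 Y131.913 F1642
M5
G0 X79.755 Y131.933
M4 S536
G1 X177.580 Y102.020 F1642
G1 X30.737 Y88.885
G1 X193.726 Y17.956
G1 X152.655 Y106.300
G1 X25.468 Y41.266
G1 X79.755 Y131.933
M5
G0 X0.000 Y0.000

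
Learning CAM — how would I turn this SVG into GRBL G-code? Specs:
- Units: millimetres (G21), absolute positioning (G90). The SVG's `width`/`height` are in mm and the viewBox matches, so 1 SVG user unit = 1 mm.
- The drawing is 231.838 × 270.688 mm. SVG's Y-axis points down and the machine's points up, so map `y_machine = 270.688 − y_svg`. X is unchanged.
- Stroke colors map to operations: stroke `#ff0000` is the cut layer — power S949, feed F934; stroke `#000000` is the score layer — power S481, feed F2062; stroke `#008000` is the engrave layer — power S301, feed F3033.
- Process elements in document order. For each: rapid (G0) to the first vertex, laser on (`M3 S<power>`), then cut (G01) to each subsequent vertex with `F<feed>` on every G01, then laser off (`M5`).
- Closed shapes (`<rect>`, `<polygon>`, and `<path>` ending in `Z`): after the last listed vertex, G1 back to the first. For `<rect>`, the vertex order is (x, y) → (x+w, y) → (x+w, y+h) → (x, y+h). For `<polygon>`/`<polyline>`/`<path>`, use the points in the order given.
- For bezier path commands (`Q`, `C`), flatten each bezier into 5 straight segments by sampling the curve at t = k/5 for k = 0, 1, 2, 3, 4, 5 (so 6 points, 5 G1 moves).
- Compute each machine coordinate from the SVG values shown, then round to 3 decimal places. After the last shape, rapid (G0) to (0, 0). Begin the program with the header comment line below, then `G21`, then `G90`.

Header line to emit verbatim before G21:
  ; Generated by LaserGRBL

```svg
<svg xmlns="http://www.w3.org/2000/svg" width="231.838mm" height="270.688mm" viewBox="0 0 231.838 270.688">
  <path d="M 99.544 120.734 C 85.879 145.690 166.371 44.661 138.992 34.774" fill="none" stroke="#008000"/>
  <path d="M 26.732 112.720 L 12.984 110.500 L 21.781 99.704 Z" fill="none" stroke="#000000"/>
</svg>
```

1 u = 1 mm; y_m = 270.688 − y.

[1] `<path>` cubic bezier, #008000→engrave S301 F3033: (99.544,149.954) → (101.028,148.362) → (115.412,166.583) → (132.999,194.198) → (144.091,220.782) → (138.992,235.914)

[2] `<path>` regular polygon, #000000→score S481 F2062: (26.732,157.968) → (12.984,160.188) → (21.781,170.984) → (26.732,157.968) (closed)

; Generated by LaserGRBL
G21
G90
G0 X99.544 Y149.954
M3 S301
G01 X101.028 Y148.362 F3033
G01 X115.412 Y166.583 F3033
G01 X132.999 Y194.198 F3033
G01 X144.091 Y220.782 F3033
G01 X138.992 Y235.914 F3033
M5
G0 X26.732 Y157.968
M3 S481
G01 X12.984 Y160.188 F2062
G01 X21.781 Y170.984 F2062
G01 X26.732 Y157.968 F2062
M5
G0 X0.000 Y0.000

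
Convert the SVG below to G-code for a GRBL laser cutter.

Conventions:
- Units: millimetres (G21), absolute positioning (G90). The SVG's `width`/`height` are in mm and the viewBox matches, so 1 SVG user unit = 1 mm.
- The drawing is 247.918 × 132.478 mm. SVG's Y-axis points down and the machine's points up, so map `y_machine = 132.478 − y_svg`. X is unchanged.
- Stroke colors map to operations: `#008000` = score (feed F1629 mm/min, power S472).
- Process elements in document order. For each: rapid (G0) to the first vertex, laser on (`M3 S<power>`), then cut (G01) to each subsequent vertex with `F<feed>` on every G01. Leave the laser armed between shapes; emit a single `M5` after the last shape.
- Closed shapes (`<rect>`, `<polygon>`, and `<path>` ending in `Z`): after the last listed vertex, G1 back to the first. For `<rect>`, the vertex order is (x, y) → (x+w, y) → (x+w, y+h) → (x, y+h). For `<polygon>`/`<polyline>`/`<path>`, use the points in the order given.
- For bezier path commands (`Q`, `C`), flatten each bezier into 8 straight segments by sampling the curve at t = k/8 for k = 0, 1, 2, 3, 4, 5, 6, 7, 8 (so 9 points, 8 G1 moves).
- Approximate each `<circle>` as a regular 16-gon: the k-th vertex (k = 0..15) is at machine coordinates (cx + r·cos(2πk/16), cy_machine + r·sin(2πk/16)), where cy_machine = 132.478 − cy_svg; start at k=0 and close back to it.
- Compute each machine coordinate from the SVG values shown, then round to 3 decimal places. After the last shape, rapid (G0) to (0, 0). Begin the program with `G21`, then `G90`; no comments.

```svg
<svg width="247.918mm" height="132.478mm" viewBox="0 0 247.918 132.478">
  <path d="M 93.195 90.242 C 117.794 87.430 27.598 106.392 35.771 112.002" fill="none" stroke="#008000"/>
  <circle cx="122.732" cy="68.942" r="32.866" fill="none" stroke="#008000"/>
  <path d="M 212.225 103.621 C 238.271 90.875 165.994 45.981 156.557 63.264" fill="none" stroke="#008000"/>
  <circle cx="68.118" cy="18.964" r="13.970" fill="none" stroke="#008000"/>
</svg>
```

G21
G90
G0 X93.195 Y42.236
M3 S472
G01 X97.455 Y42.338 F1629
G01 X93.451 Y40.811 F1629
G01 X83.681 Y38.066 F1629
G01 X70.643 Y34.514 F1629
G01 X56.835 Y30.568 F1629
G01 X44.755 Y26.638 F1629
G01 X36.901 Y23.137 F1629
G01 X35.771 Y20.476 F1629
G0 X155.598 Y63.536
M3 S472
G01 X153.096 Y76.113 F1629
G01 X145.972 Y86.776 F1629
G01 X135.309 Y93.900 F1629
G01 X122.732 Y96.402 F1629
G01 X110.155 Y93.900 F1629
G01 X99.492 Y86.776 F1629
G01 X92.368 Y76.113 F1629
G01 X89.866 Y63.536 F1629
G01 X92.368 Y50.959 F1629
G01 X99.492 Y40.296 F1629
G01 X110.155 Y33.172 F1629
G01 X122.732 Y30.670 F1629
G01 X135.309 Y33.172 F1629
G01 X145.972 Y40.296 F1629
G01 X153.096 Y50.959 F1629
G01 X155.598 Y63.536 F1629
G0 X212.225 Y28.857
M3 S472
G01 X217.698 Y34.959 F1629
G01 X215.842 Y42.970 F1629
G01 X208.546 Y51.785 F1629
G01 X197.697 Y60.296 F1629
G01 X185.185 Y67.401 F1629
G01 X172.899 Y71.992 F1629
G01 X162.727 Y72.965 F1629
G01 X156.557 Y69.214 F1629
G0 X82.088 Y113.514
M3 S472
G01 X81.025 Y118.860 F1629
G01 X77.996 Y123.392 F1629
G01 X73.464 Y126.421 F1629
G01 X68.118 Y127.484 F1629
G01 X62.772 Y126.421 F1629
G01 X58.240 Y123.392 F1629
G01 X55.211 Y118.860 F1629
G01 X54.148 Y113.514 F1629
G01 X55.211 Y108.168 F1629
G01 X58.240 Y103.636 F1629
G01 X62.772 Y100.607 F1629
G01 X68.118 Y99.544 F1629
G01 X73.464 Y100.607 F1629
G01 X77.996 Y103.636 F1629
G01 X81.025 Y108.168 F1629
G01 X82.088 Y113.514 F1629
M5
G0 X0.000 Y0.000

Since the viewBox matches the mm dimensions, user units are millimetres directly. The only transform is the Y-flip y_m = 132.478 − y_svg.

Shape 1 is a cubic bezier drawn with `<path>`. Its stroke #008000 means score at S472, F1629. After flipping Y the toolpath is (93.195,42.236) → (97.455,42.338) → (93.451,40.811) → (83.681,38.066) → (70.643,34.514) → (56.835,30.568) → (44.755,26.638) → (36.901,23.137) → (35.771,20.476).

Shape 2 is a circle drawn with `<circle>`. Its stroke #008000 means score at S472, F1629. After flipping Y the toolpath is (155.598,63.536) → (153.096,76.113) → (145.972,86.776) → (135.309,93.900) → (122.732,96.402) → (110.155,93.900) → (99.492,86.776) → (92.368,76.113) → (89.866,63.536) → (92.368,50.959) → (99.492,40.296) → (110.155,33.172) → (122.732,30.670) → (135.309,33.172) → (145.972,40.296) → (153.096,50.959) → (155.598,63.536), returning to the start.

Shape 3 is a cubic bezier drawn with `<path>`. Its stroke #008000 means score at S472, F1629. After flipping Y the toolpath is (212.225,28.857) → (217.698,34.959) → (215.842,42.970) → (208.546,51.785) → (197.697,60.296) → (185.185,67.401) → (172.899,71.992) → (162.727,72.965) → (156.557,69.214).

Shape 4 is a circle drawn with `<circle>`. Its stroke #008000 means score at S472, F1629. After flipping Y the toolpath is (82.088,113.514) → (81.025,118.860) → (77.996,123.392) → (73.464,126.421) → (68.118,127.484) → (62.772,126.421) → (58.240,123.392) → (55.211,118.860) → (54.148,113.514) → (55.211,108.168) → (58.240,103.636) → (62.772,100.607) → (68.118,99.544) → (73.464,100.607) → (77.996,103.636) → (81.025,108.168) → (82.088,113.514), returning to the start.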